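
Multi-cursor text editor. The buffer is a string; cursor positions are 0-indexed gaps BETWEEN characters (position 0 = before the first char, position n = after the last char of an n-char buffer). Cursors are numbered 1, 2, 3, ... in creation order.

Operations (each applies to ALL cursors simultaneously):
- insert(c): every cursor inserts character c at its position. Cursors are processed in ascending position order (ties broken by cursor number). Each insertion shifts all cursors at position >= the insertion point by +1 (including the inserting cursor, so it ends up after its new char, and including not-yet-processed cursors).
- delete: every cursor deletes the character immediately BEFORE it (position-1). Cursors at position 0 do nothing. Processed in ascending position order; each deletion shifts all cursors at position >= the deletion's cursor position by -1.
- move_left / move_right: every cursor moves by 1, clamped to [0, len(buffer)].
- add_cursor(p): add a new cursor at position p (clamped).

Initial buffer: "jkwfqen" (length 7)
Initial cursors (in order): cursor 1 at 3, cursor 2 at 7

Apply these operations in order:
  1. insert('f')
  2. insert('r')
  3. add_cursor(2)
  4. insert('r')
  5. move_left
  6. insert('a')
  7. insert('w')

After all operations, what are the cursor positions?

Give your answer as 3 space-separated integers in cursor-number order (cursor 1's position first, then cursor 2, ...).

After op 1 (insert('f')): buffer="jkwffqenf" (len 9), cursors c1@4 c2@9, authorship ...1....2
After op 2 (insert('r')): buffer="jkwfrfqenfr" (len 11), cursors c1@5 c2@11, authorship ...11....22
After op 3 (add_cursor(2)): buffer="jkwfrfqenfr" (len 11), cursors c3@2 c1@5 c2@11, authorship ...11....22
After op 4 (insert('r')): buffer="jkrwfrrfqenfrr" (len 14), cursors c3@3 c1@7 c2@14, authorship ..3.111....222
After op 5 (move_left): buffer="jkrwfrrfqenfrr" (len 14), cursors c3@2 c1@6 c2@13, authorship ..3.111....222
After op 6 (insert('a')): buffer="jkarwfrarfqenfrar" (len 17), cursors c3@3 c1@8 c2@16, authorship ..33.1111....2222
After op 7 (insert('w')): buffer="jkawrwfrawrfqenfrawr" (len 20), cursors c3@4 c1@10 c2@19, authorship ..333.11111....22222

Answer: 10 19 4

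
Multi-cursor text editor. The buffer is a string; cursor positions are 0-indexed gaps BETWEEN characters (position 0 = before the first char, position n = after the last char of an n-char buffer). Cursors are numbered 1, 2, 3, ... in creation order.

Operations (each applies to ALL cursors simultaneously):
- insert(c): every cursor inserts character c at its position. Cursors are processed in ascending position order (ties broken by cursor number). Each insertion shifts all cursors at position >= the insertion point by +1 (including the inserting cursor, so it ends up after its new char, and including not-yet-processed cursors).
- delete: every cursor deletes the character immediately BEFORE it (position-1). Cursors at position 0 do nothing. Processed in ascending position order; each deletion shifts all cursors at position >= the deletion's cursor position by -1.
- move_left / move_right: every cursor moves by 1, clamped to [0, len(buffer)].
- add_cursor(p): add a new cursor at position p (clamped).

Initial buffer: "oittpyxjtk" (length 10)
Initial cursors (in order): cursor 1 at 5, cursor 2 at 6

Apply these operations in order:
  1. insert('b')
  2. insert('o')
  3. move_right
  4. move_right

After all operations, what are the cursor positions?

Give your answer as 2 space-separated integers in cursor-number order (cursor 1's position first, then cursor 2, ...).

After op 1 (insert('b')): buffer="oittpbybxjtk" (len 12), cursors c1@6 c2@8, authorship .....1.2....
After op 2 (insert('o')): buffer="oittpboyboxjtk" (len 14), cursors c1@7 c2@10, authorship .....11.22....
After op 3 (move_right): buffer="oittpboyboxjtk" (len 14), cursors c1@8 c2@11, authorship .....11.22....
After op 4 (move_right): buffer="oittpboyboxjtk" (len 14), cursors c1@9 c2@12, authorship .....11.22....

Answer: 9 12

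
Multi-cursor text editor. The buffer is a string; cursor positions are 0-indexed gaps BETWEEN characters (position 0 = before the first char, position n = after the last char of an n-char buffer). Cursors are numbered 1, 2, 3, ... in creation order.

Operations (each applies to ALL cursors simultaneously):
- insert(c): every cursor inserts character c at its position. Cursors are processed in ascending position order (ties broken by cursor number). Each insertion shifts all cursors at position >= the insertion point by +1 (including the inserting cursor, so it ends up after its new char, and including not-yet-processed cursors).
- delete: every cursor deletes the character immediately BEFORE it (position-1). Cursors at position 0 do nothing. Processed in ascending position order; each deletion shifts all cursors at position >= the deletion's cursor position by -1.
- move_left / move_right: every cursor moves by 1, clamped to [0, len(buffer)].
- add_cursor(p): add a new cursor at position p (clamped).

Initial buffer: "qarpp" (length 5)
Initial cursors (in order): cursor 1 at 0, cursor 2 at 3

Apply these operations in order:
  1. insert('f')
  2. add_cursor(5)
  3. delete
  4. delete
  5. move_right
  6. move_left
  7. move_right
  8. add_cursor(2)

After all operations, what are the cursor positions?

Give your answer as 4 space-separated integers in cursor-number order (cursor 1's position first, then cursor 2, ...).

Answer: 1 1 1 2

Derivation:
After op 1 (insert('f')): buffer="fqarfpp" (len 7), cursors c1@1 c2@5, authorship 1...2..
After op 2 (add_cursor(5)): buffer="fqarfpp" (len 7), cursors c1@1 c2@5 c3@5, authorship 1...2..
After op 3 (delete): buffer="qapp" (len 4), cursors c1@0 c2@2 c3@2, authorship ....
After op 4 (delete): buffer="pp" (len 2), cursors c1@0 c2@0 c3@0, authorship ..
After op 5 (move_right): buffer="pp" (len 2), cursors c1@1 c2@1 c3@1, authorship ..
After op 6 (move_left): buffer="pp" (len 2), cursors c1@0 c2@0 c3@0, authorship ..
After op 7 (move_right): buffer="pp" (len 2), cursors c1@1 c2@1 c3@1, authorship ..
After op 8 (add_cursor(2)): buffer="pp" (len 2), cursors c1@1 c2@1 c3@1 c4@2, authorship ..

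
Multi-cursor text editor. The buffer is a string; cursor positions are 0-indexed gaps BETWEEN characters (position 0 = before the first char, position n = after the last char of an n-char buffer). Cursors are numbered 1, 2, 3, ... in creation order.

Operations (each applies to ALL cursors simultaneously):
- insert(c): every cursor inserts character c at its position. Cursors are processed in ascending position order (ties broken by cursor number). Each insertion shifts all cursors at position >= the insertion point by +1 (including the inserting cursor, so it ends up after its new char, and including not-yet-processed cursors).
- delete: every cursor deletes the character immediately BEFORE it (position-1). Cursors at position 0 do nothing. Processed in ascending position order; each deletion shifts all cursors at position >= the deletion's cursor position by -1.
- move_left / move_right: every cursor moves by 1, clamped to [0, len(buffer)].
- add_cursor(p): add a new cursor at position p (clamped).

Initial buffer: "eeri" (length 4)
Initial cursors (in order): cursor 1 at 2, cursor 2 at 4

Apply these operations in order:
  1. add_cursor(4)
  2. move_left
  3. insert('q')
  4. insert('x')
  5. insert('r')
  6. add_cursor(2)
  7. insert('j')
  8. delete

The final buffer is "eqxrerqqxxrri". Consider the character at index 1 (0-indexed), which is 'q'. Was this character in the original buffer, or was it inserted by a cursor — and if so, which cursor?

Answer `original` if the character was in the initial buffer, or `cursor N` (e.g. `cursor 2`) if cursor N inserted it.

Answer: cursor 1

Derivation:
After op 1 (add_cursor(4)): buffer="eeri" (len 4), cursors c1@2 c2@4 c3@4, authorship ....
After op 2 (move_left): buffer="eeri" (len 4), cursors c1@1 c2@3 c3@3, authorship ....
After op 3 (insert('q')): buffer="eqerqqi" (len 7), cursors c1@2 c2@6 c3@6, authorship .1..23.
After op 4 (insert('x')): buffer="eqxerqqxxi" (len 10), cursors c1@3 c2@9 c3@9, authorship .11..2323.
After op 5 (insert('r')): buffer="eqxrerqqxxrri" (len 13), cursors c1@4 c2@12 c3@12, authorship .111..232323.
After op 6 (add_cursor(2)): buffer="eqxrerqqxxrri" (len 13), cursors c4@2 c1@4 c2@12 c3@12, authorship .111..232323.
After op 7 (insert('j')): buffer="eqjxrjerqqxxrrjji" (len 17), cursors c4@3 c1@6 c2@16 c3@16, authorship .14111..23232323.
After op 8 (delete): buffer="eqxrerqqxxrri" (len 13), cursors c4@2 c1@4 c2@12 c3@12, authorship .111..232323.
Authorship (.=original, N=cursor N): . 1 1 1 . . 2 3 2 3 2 3 .
Index 1: author = 1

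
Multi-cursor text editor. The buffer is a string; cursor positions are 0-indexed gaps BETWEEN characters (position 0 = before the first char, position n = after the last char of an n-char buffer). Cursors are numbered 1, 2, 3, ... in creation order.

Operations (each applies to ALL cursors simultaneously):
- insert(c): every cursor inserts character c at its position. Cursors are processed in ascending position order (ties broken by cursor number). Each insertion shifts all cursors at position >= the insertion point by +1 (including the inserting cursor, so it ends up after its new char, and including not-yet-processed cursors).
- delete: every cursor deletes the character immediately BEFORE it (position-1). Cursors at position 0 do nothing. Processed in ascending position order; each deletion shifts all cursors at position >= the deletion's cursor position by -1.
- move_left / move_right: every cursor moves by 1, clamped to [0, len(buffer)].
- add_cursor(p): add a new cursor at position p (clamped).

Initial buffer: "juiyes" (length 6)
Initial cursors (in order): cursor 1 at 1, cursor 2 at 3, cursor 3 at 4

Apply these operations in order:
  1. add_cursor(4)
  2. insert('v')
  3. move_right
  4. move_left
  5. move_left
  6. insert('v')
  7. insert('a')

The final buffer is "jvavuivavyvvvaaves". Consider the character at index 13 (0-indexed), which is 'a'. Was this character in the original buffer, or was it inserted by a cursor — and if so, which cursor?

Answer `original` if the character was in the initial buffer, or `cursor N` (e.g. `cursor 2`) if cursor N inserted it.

After op 1 (add_cursor(4)): buffer="juiyes" (len 6), cursors c1@1 c2@3 c3@4 c4@4, authorship ......
After op 2 (insert('v')): buffer="jvuivyvves" (len 10), cursors c1@2 c2@5 c3@8 c4@8, authorship .1..2.34..
After op 3 (move_right): buffer="jvuivyvves" (len 10), cursors c1@3 c2@6 c3@9 c4@9, authorship .1..2.34..
After op 4 (move_left): buffer="jvuivyvves" (len 10), cursors c1@2 c2@5 c3@8 c4@8, authorship .1..2.34..
After op 5 (move_left): buffer="jvuivyvves" (len 10), cursors c1@1 c2@4 c3@7 c4@7, authorship .1..2.34..
After op 6 (insert('v')): buffer="jvvuivvyvvvves" (len 14), cursors c1@2 c2@6 c3@11 c4@11, authorship .11..22.3344..
After op 7 (insert('a')): buffer="jvavuivavyvvvaaves" (len 18), cursors c1@3 c2@8 c3@15 c4@15, authorship .111..222.334344..
Authorship (.=original, N=cursor N): . 1 1 1 . . 2 2 2 . 3 3 4 3 4 4 . .
Index 13: author = 3

Answer: cursor 3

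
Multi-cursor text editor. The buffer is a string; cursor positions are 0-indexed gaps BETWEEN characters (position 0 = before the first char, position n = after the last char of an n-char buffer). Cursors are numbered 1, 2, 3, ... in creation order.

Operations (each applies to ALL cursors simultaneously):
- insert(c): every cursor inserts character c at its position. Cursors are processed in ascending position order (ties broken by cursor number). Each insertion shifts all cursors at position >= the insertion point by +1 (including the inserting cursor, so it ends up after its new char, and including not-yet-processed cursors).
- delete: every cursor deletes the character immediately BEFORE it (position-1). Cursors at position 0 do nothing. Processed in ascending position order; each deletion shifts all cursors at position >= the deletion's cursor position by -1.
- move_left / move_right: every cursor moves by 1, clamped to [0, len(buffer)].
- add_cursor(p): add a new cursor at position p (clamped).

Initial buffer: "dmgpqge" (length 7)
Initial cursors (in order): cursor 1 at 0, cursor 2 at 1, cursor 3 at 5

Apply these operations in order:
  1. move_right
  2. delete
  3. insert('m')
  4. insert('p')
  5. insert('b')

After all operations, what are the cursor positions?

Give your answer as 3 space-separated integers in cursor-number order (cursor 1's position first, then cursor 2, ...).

Answer: 6 6 12

Derivation:
After op 1 (move_right): buffer="dmgpqge" (len 7), cursors c1@1 c2@2 c3@6, authorship .......
After op 2 (delete): buffer="gpqe" (len 4), cursors c1@0 c2@0 c3@3, authorship ....
After op 3 (insert('m')): buffer="mmgpqme" (len 7), cursors c1@2 c2@2 c3@6, authorship 12...3.
After op 4 (insert('p')): buffer="mmppgpqmpe" (len 10), cursors c1@4 c2@4 c3@9, authorship 1212...33.
After op 5 (insert('b')): buffer="mmppbbgpqmpbe" (len 13), cursors c1@6 c2@6 c3@12, authorship 121212...333.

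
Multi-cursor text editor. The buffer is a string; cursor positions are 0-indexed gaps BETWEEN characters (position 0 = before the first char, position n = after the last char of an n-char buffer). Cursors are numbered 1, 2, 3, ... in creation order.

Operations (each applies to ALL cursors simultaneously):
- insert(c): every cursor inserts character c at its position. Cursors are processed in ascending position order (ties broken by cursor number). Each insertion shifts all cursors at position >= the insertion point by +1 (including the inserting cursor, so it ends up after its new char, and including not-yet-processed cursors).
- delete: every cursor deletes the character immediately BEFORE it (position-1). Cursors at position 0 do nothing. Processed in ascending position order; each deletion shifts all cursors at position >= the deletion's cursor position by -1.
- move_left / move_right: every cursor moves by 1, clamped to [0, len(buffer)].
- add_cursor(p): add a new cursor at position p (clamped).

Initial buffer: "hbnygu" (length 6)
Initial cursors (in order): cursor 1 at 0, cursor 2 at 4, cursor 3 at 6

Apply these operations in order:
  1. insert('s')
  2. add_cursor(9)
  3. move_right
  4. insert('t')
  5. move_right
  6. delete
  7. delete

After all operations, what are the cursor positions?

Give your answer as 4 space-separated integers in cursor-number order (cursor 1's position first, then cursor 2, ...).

Answer: 2 5 5 5

Derivation:
After op 1 (insert('s')): buffer="shbnysgus" (len 9), cursors c1@1 c2@6 c3@9, authorship 1....2..3
After op 2 (add_cursor(9)): buffer="shbnysgus" (len 9), cursors c1@1 c2@6 c3@9 c4@9, authorship 1....2..3
After op 3 (move_right): buffer="shbnysgus" (len 9), cursors c1@2 c2@7 c3@9 c4@9, authorship 1....2..3
After op 4 (insert('t')): buffer="shtbnysgtustt" (len 13), cursors c1@3 c2@9 c3@13 c4@13, authorship 1.1...2.2.334
After op 5 (move_right): buffer="shtbnysgtustt" (len 13), cursors c1@4 c2@10 c3@13 c4@13, authorship 1.1...2.2.334
After op 6 (delete): buffer="shtnysgts" (len 9), cursors c1@3 c2@8 c3@9 c4@9, authorship 1.1..2.23
After op 7 (delete): buffer="shnys" (len 5), cursors c1@2 c2@5 c3@5 c4@5, authorship 1...2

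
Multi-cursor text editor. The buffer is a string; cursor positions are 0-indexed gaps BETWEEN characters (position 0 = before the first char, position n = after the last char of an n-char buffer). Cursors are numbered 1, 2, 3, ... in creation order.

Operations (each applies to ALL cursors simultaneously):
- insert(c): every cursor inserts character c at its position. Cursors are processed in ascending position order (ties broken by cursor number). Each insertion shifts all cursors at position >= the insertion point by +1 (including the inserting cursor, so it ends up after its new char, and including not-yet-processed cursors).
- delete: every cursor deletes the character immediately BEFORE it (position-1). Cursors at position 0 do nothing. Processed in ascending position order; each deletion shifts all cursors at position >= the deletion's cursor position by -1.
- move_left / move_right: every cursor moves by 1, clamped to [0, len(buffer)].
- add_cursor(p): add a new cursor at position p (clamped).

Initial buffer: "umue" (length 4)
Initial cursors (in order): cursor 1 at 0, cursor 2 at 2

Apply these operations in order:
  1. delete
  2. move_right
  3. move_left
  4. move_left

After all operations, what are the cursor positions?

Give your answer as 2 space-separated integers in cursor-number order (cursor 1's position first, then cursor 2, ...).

Answer: 0 0

Derivation:
After op 1 (delete): buffer="uue" (len 3), cursors c1@0 c2@1, authorship ...
After op 2 (move_right): buffer="uue" (len 3), cursors c1@1 c2@2, authorship ...
After op 3 (move_left): buffer="uue" (len 3), cursors c1@0 c2@1, authorship ...
After op 4 (move_left): buffer="uue" (len 3), cursors c1@0 c2@0, authorship ...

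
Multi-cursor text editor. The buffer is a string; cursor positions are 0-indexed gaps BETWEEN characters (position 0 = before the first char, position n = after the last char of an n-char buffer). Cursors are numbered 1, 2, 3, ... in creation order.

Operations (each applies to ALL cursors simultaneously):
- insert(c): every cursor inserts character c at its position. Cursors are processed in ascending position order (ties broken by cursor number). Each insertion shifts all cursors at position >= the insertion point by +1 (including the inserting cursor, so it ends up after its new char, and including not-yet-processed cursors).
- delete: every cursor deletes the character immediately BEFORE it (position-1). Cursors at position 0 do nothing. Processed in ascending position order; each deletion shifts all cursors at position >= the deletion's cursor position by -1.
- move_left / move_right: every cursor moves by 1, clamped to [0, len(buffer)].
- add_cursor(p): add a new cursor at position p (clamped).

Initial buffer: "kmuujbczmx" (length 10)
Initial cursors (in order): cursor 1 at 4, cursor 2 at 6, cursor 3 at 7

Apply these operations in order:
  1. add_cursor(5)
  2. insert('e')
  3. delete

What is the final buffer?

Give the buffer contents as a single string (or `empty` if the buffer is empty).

After op 1 (add_cursor(5)): buffer="kmuujbczmx" (len 10), cursors c1@4 c4@5 c2@6 c3@7, authorship ..........
After op 2 (insert('e')): buffer="kmuuejebecezmx" (len 14), cursors c1@5 c4@7 c2@9 c3@11, authorship ....1.4.2.3...
After op 3 (delete): buffer="kmuujbczmx" (len 10), cursors c1@4 c4@5 c2@6 c3@7, authorship ..........

Answer: kmuujbczmx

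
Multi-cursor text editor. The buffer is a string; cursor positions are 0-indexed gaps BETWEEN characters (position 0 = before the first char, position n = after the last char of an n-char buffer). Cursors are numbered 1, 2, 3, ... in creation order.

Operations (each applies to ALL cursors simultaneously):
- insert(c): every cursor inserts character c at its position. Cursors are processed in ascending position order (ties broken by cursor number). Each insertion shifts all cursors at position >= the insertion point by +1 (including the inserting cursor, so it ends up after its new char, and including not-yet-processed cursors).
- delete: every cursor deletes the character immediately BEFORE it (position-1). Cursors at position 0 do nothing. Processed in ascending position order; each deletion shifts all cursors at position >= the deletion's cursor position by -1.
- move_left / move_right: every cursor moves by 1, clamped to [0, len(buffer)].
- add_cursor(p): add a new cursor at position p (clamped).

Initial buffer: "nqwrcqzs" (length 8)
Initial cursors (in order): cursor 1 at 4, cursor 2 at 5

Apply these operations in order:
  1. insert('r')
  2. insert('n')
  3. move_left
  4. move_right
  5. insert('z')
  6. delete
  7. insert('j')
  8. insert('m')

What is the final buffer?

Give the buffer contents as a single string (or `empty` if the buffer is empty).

Answer: nqwrrnjmcrnjmqzs

Derivation:
After op 1 (insert('r')): buffer="nqwrrcrqzs" (len 10), cursors c1@5 c2@7, authorship ....1.2...
After op 2 (insert('n')): buffer="nqwrrncrnqzs" (len 12), cursors c1@6 c2@9, authorship ....11.22...
After op 3 (move_left): buffer="nqwrrncrnqzs" (len 12), cursors c1@5 c2@8, authorship ....11.22...
After op 4 (move_right): buffer="nqwrrncrnqzs" (len 12), cursors c1@6 c2@9, authorship ....11.22...
After op 5 (insert('z')): buffer="nqwrrnzcrnzqzs" (len 14), cursors c1@7 c2@11, authorship ....111.222...
After op 6 (delete): buffer="nqwrrncrnqzs" (len 12), cursors c1@6 c2@9, authorship ....11.22...
After op 7 (insert('j')): buffer="nqwrrnjcrnjqzs" (len 14), cursors c1@7 c2@11, authorship ....111.222...
After op 8 (insert('m')): buffer="nqwrrnjmcrnjmqzs" (len 16), cursors c1@8 c2@13, authorship ....1111.2222...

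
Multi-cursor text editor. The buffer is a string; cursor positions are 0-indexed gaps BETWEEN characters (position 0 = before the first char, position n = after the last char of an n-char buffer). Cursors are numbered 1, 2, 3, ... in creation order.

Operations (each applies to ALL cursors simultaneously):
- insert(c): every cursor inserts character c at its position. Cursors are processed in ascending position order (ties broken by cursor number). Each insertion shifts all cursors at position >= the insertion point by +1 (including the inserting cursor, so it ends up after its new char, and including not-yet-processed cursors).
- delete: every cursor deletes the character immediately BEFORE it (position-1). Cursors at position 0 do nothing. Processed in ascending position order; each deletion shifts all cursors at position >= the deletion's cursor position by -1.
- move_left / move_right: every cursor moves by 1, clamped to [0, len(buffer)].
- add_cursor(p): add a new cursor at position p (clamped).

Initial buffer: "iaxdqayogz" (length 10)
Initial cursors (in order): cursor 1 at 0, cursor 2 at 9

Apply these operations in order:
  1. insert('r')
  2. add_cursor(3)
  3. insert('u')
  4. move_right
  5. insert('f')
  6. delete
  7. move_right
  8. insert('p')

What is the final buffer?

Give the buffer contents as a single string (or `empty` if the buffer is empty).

After op 1 (insert('r')): buffer="riaxdqayogrz" (len 12), cursors c1@1 c2@11, authorship 1.........2.
After op 2 (add_cursor(3)): buffer="riaxdqayogrz" (len 12), cursors c1@1 c3@3 c2@11, authorship 1.........2.
After op 3 (insert('u')): buffer="ruiauxdqayogruz" (len 15), cursors c1@2 c3@5 c2@14, authorship 11..3.......22.
After op 4 (move_right): buffer="ruiauxdqayogruz" (len 15), cursors c1@3 c3@6 c2@15, authorship 11..3.......22.
After op 5 (insert('f')): buffer="ruifauxfdqayogruzf" (len 18), cursors c1@4 c3@8 c2@18, authorship 11.1.3.3......22.2
After op 6 (delete): buffer="ruiauxdqayogruz" (len 15), cursors c1@3 c3@6 c2@15, authorship 11..3.......22.
After op 7 (move_right): buffer="ruiauxdqayogruz" (len 15), cursors c1@4 c3@7 c2@15, authorship 11..3.......22.
After op 8 (insert('p')): buffer="ruiapuxdpqayogruzp" (len 18), cursors c1@5 c3@9 c2@18, authorship 11..13..3.....22.2

Answer: ruiapuxdpqayogruzp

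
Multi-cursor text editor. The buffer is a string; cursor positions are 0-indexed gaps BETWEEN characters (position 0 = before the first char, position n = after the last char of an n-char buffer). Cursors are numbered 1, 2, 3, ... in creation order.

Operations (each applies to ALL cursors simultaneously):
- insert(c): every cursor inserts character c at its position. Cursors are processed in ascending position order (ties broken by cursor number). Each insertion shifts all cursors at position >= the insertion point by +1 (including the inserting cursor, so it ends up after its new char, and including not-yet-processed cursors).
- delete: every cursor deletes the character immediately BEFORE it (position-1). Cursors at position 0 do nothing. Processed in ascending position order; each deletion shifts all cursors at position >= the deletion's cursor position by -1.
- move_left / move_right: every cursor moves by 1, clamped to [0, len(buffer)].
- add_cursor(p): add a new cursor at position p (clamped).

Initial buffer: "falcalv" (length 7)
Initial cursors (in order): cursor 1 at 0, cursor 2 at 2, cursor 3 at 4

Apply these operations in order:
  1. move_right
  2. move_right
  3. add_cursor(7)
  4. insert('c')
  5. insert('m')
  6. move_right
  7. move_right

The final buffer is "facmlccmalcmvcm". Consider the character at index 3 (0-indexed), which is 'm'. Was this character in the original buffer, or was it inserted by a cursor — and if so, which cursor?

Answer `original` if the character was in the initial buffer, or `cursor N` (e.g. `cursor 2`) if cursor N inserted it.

After op 1 (move_right): buffer="falcalv" (len 7), cursors c1@1 c2@3 c3@5, authorship .......
After op 2 (move_right): buffer="falcalv" (len 7), cursors c1@2 c2@4 c3@6, authorship .......
After op 3 (add_cursor(7)): buffer="falcalv" (len 7), cursors c1@2 c2@4 c3@6 c4@7, authorship .......
After op 4 (insert('c')): buffer="faclccalcvc" (len 11), cursors c1@3 c2@6 c3@9 c4@11, authorship ..1..2..3.4
After op 5 (insert('m')): buffer="facmlccmalcmvcm" (len 15), cursors c1@4 c2@8 c3@12 c4@15, authorship ..11..22..33.44
After op 6 (move_right): buffer="facmlccmalcmvcm" (len 15), cursors c1@5 c2@9 c3@13 c4@15, authorship ..11..22..33.44
After op 7 (move_right): buffer="facmlccmalcmvcm" (len 15), cursors c1@6 c2@10 c3@14 c4@15, authorship ..11..22..33.44
Authorship (.=original, N=cursor N): . . 1 1 . . 2 2 . . 3 3 . 4 4
Index 3: author = 1

Answer: cursor 1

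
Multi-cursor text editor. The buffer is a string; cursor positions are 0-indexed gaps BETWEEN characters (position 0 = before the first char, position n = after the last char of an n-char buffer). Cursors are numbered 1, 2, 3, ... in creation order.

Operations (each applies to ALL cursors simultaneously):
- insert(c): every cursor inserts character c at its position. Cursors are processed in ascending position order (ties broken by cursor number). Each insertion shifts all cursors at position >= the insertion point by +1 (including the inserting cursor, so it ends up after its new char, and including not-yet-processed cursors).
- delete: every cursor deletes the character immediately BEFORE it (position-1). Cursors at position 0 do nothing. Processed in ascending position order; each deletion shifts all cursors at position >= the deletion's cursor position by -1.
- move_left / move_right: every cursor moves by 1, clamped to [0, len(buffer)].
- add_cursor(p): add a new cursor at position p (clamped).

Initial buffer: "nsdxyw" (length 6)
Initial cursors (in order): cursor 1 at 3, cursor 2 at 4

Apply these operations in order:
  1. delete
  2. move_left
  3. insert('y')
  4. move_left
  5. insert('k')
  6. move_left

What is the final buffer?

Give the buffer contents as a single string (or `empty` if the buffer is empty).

After op 1 (delete): buffer="nsyw" (len 4), cursors c1@2 c2@2, authorship ....
After op 2 (move_left): buffer="nsyw" (len 4), cursors c1@1 c2@1, authorship ....
After op 3 (insert('y')): buffer="nyysyw" (len 6), cursors c1@3 c2@3, authorship .12...
After op 4 (move_left): buffer="nyysyw" (len 6), cursors c1@2 c2@2, authorship .12...
After op 5 (insert('k')): buffer="nykkysyw" (len 8), cursors c1@4 c2@4, authorship .1122...
After op 6 (move_left): buffer="nykkysyw" (len 8), cursors c1@3 c2@3, authorship .1122...

Answer: nykkysyw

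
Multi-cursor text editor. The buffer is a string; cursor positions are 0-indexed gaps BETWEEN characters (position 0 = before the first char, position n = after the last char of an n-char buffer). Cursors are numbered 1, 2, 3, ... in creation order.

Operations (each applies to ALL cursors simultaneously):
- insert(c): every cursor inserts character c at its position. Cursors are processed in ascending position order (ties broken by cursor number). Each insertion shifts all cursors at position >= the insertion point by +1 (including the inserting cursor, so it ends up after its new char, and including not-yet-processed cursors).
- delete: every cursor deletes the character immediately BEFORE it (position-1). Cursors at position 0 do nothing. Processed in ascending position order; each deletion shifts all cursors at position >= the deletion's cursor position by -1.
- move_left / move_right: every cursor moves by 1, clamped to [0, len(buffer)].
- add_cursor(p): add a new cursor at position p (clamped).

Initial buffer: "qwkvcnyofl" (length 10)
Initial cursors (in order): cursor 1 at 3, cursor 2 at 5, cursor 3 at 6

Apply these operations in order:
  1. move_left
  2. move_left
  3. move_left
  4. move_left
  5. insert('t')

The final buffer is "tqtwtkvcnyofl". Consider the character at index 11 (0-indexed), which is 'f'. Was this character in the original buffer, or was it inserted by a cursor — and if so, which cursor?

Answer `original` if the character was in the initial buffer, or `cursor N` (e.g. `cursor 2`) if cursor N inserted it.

After op 1 (move_left): buffer="qwkvcnyofl" (len 10), cursors c1@2 c2@4 c3@5, authorship ..........
After op 2 (move_left): buffer="qwkvcnyofl" (len 10), cursors c1@1 c2@3 c3@4, authorship ..........
After op 3 (move_left): buffer="qwkvcnyofl" (len 10), cursors c1@0 c2@2 c3@3, authorship ..........
After op 4 (move_left): buffer="qwkvcnyofl" (len 10), cursors c1@0 c2@1 c3@2, authorship ..........
After op 5 (insert('t')): buffer="tqtwtkvcnyofl" (len 13), cursors c1@1 c2@3 c3@5, authorship 1.2.3........
Authorship (.=original, N=cursor N): 1 . 2 . 3 . . . . . . . .
Index 11: author = original

Answer: original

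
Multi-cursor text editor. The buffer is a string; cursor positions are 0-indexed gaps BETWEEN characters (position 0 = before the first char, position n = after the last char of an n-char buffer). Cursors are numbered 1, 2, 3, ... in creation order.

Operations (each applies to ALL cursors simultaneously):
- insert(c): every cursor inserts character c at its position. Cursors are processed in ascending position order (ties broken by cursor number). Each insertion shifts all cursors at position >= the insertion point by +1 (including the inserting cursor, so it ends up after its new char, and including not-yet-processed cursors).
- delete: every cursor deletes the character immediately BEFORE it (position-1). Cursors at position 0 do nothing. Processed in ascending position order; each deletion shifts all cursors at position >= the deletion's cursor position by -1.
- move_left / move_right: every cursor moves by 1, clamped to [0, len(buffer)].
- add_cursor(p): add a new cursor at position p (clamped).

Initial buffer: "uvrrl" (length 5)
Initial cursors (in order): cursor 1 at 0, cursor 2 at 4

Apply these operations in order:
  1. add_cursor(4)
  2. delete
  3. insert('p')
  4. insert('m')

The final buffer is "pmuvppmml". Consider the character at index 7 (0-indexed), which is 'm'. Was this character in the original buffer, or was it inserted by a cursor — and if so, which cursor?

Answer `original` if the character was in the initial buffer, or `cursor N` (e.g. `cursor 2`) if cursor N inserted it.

After op 1 (add_cursor(4)): buffer="uvrrl" (len 5), cursors c1@0 c2@4 c3@4, authorship .....
After op 2 (delete): buffer="uvl" (len 3), cursors c1@0 c2@2 c3@2, authorship ...
After op 3 (insert('p')): buffer="puvppl" (len 6), cursors c1@1 c2@5 c3@5, authorship 1..23.
After op 4 (insert('m')): buffer="pmuvppmml" (len 9), cursors c1@2 c2@8 c3@8, authorship 11..2323.
Authorship (.=original, N=cursor N): 1 1 . . 2 3 2 3 .
Index 7: author = 3

Answer: cursor 3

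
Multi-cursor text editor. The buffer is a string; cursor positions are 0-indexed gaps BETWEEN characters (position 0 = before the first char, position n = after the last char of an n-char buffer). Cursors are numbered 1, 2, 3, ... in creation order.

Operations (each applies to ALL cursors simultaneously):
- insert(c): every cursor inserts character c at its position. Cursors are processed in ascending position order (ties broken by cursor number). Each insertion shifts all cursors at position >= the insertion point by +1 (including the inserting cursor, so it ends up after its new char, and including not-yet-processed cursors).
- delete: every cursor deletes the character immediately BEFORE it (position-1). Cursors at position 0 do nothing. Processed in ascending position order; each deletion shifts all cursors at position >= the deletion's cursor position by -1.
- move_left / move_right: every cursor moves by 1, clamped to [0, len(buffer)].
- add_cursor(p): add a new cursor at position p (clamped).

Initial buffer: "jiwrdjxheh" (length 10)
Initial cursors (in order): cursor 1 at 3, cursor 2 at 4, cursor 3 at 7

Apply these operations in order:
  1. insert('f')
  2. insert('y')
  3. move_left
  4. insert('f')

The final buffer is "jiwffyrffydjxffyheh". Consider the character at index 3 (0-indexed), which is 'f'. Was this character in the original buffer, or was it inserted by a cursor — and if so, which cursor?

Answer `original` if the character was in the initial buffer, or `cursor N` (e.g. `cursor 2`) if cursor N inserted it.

After op 1 (insert('f')): buffer="jiwfrfdjxfheh" (len 13), cursors c1@4 c2@6 c3@10, authorship ...1.2...3...
After op 2 (insert('y')): buffer="jiwfyrfydjxfyheh" (len 16), cursors c1@5 c2@8 c3@13, authorship ...11.22...33...
After op 3 (move_left): buffer="jiwfyrfydjxfyheh" (len 16), cursors c1@4 c2@7 c3@12, authorship ...11.22...33...
After op 4 (insert('f')): buffer="jiwffyrffydjxffyheh" (len 19), cursors c1@5 c2@9 c3@15, authorship ...111.222...333...
Authorship (.=original, N=cursor N): . . . 1 1 1 . 2 2 2 . . . 3 3 3 . . .
Index 3: author = 1

Answer: cursor 1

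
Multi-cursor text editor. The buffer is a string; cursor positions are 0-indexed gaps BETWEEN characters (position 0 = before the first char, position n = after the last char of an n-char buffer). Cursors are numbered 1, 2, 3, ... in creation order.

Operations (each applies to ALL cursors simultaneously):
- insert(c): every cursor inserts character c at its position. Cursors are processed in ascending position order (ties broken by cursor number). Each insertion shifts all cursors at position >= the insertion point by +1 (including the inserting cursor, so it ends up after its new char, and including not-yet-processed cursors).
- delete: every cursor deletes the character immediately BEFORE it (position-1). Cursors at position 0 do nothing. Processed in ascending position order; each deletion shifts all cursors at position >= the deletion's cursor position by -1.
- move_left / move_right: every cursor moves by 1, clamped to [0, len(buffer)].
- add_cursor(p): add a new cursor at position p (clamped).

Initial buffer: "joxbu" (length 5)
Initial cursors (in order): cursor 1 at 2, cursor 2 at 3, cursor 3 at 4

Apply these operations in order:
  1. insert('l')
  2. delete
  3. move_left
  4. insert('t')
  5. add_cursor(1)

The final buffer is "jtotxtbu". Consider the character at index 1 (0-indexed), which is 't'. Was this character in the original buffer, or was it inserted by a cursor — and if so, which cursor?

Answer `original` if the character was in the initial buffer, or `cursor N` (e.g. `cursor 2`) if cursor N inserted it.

After op 1 (insert('l')): buffer="jolxlblu" (len 8), cursors c1@3 c2@5 c3@7, authorship ..1.2.3.
After op 2 (delete): buffer="joxbu" (len 5), cursors c1@2 c2@3 c3@4, authorship .....
After op 3 (move_left): buffer="joxbu" (len 5), cursors c1@1 c2@2 c3@3, authorship .....
After op 4 (insert('t')): buffer="jtotxtbu" (len 8), cursors c1@2 c2@4 c3@6, authorship .1.2.3..
After op 5 (add_cursor(1)): buffer="jtotxtbu" (len 8), cursors c4@1 c1@2 c2@4 c3@6, authorship .1.2.3..
Authorship (.=original, N=cursor N): . 1 . 2 . 3 . .
Index 1: author = 1

Answer: cursor 1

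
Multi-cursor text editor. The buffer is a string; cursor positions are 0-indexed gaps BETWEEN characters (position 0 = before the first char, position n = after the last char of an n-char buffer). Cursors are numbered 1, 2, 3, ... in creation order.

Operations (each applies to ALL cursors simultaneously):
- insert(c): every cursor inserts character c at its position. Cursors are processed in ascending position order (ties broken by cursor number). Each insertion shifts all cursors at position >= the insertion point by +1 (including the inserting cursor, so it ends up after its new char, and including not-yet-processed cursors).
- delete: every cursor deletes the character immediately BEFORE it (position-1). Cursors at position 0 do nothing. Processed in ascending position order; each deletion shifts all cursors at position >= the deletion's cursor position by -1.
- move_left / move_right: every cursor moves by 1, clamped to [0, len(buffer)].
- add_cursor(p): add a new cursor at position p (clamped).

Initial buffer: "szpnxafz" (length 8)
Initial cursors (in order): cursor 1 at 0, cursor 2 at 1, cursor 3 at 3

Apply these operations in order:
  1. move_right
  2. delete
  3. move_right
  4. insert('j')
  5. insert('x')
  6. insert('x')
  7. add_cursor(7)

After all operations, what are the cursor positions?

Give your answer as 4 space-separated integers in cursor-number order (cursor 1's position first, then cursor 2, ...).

Answer: 7 7 11 7

Derivation:
After op 1 (move_right): buffer="szpnxafz" (len 8), cursors c1@1 c2@2 c3@4, authorship ........
After op 2 (delete): buffer="pxafz" (len 5), cursors c1@0 c2@0 c3@1, authorship .....
After op 3 (move_right): buffer="pxafz" (len 5), cursors c1@1 c2@1 c3@2, authorship .....
After op 4 (insert('j')): buffer="pjjxjafz" (len 8), cursors c1@3 c2@3 c3@5, authorship .12.3...
After op 5 (insert('x')): buffer="pjjxxxjxafz" (len 11), cursors c1@5 c2@5 c3@8, authorship .1212.33...
After op 6 (insert('x')): buffer="pjjxxxxxjxxafz" (len 14), cursors c1@7 c2@7 c3@11, authorship .121212.333...
After op 7 (add_cursor(7)): buffer="pjjxxxxxjxxafz" (len 14), cursors c1@7 c2@7 c4@7 c3@11, authorship .121212.333...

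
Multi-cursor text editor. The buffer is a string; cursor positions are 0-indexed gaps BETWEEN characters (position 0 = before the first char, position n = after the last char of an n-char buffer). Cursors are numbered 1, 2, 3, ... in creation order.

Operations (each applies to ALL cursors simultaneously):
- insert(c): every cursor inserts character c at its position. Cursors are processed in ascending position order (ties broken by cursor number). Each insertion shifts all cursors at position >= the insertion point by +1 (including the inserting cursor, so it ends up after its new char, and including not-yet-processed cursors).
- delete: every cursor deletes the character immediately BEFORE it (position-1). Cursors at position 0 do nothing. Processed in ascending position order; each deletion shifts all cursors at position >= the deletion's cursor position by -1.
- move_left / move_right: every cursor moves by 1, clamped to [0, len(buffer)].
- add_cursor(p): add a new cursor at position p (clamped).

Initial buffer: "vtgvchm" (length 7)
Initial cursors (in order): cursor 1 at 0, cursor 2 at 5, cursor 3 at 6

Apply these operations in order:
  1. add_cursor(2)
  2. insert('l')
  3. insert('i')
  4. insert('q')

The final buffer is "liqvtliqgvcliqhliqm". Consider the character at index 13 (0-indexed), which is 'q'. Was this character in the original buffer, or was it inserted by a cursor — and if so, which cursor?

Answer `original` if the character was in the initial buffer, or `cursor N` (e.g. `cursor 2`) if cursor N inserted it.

After op 1 (add_cursor(2)): buffer="vtgvchm" (len 7), cursors c1@0 c4@2 c2@5 c3@6, authorship .......
After op 2 (insert('l')): buffer="lvtlgvclhlm" (len 11), cursors c1@1 c4@4 c2@8 c3@10, authorship 1..4...2.3.
After op 3 (insert('i')): buffer="livtligvclihlim" (len 15), cursors c1@2 c4@6 c2@11 c3@14, authorship 11..44...22.33.
After op 4 (insert('q')): buffer="liqvtliqgvcliqhliqm" (len 19), cursors c1@3 c4@8 c2@14 c3@18, authorship 111..444...222.333.
Authorship (.=original, N=cursor N): 1 1 1 . . 4 4 4 . . . 2 2 2 . 3 3 3 .
Index 13: author = 2

Answer: cursor 2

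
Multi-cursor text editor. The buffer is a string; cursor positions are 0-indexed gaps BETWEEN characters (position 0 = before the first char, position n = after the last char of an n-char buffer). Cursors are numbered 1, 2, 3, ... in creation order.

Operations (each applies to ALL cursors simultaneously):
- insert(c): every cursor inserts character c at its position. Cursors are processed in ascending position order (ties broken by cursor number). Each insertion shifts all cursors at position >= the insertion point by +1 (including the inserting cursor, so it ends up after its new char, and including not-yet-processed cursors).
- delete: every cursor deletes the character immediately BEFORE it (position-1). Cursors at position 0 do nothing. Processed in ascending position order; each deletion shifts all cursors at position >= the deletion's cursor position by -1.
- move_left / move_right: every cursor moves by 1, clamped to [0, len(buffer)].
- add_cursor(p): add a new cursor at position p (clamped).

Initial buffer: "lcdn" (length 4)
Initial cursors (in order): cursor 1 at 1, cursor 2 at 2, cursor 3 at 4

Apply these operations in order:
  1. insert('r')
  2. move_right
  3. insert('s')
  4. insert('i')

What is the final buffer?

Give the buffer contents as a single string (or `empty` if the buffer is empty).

Answer: lrcsirdsinrsi

Derivation:
After op 1 (insert('r')): buffer="lrcrdnr" (len 7), cursors c1@2 c2@4 c3@7, authorship .1.2..3
After op 2 (move_right): buffer="lrcrdnr" (len 7), cursors c1@3 c2@5 c3@7, authorship .1.2..3
After op 3 (insert('s')): buffer="lrcsrdsnrs" (len 10), cursors c1@4 c2@7 c3@10, authorship .1.12.2.33
After op 4 (insert('i')): buffer="lrcsirdsinrsi" (len 13), cursors c1@5 c2@9 c3@13, authorship .1.112.22.333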